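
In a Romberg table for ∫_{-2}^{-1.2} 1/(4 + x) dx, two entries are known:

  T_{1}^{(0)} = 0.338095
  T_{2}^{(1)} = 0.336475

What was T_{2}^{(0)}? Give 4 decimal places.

0.3369

From T_{2}^{(1)} = (4·T_{2}^{(0)} − T_{1}^{(0)})/3, solve for T_{2}^{(0)}:
4·T_{2}^{(0)} = 3·0.336475 + 0.338095 = 1.347520
T_{2}^{(0)} = 0.336880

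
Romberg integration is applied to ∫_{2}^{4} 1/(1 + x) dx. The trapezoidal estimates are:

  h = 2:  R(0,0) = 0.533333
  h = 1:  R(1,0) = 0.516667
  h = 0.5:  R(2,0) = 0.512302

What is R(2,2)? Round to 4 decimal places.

Richardson extrapolation on the trapezoidal column (denominator 4−1=3):
R(1,1) = (4·0.516667 − 0.533333) / 3 = 0.511112
R(2,1) = (4·0.512302 − 0.516667) / 3 = 0.510847
R(2,2) = 0.510847 + (0.510847 − 0.511112)/15 = 0.510829

0.5108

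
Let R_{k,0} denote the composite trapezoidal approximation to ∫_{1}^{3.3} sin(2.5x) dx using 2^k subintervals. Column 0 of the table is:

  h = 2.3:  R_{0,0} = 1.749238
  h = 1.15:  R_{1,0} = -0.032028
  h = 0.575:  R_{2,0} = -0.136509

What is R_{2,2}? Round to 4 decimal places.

R_{1,1} = -0.032028 + (-0.032028 − 1.749238)/3 = -0.625783
R_{2,1} = -0.136509 + (-0.136509 − (-0.032028))/3 = -0.171336
R_{2,2} = -0.171336 + (-0.171336 − (-0.625783))/15 = -0.141040

-0.1410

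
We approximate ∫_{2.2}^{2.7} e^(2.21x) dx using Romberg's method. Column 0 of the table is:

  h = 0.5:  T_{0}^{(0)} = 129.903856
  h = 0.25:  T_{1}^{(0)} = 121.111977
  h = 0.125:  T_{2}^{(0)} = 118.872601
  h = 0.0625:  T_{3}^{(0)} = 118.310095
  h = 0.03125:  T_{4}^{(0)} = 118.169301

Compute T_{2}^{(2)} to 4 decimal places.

Richardson extrapolation on the trapezoidal column (denominator 4−1=3):
T_{1}^{(1)} = (4·121.111977 − 129.903856) / 3 = 118.181351
T_{2}^{(1)} = 118.872601 + (118.872601 − 121.111977)/3 = 118.126142
T_{2}^{(2)} = (16·118.126142 − 118.181351) / 15 = 118.122461
(Column j=1 coincides with Simpson's rule on the same nodes.)

118.1225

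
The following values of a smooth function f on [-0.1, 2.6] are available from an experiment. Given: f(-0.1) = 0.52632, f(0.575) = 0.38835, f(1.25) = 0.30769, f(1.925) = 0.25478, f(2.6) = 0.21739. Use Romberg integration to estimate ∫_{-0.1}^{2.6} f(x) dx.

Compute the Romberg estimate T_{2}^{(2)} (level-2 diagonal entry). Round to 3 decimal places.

0.884

T_{0}^{(0)} (trapezoid, 1 panel, h=2.7000): 1.00401
T_{1}^{(0)} (trapezoid, 2 panels, h=1.3500): 0.91739
T_{2}^{(0)} (trapezoid, 4 panels, h=0.6750): 0.89281
T_{1}^{(1)} = 0.91739 + (0.91739 − 1.00401)/3 = 0.88852
T_{2}^{(1)} = 0.89281 + (0.89281 − 0.91739)/3 = 0.88462
T_{2}^{(2)} = 0.88462 + (0.88462 − 0.88852)/15 = 0.88436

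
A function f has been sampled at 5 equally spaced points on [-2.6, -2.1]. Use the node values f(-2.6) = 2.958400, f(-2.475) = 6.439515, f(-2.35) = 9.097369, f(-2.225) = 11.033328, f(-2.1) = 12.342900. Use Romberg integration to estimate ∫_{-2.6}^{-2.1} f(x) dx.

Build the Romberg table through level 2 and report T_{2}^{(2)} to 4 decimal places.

4.3078

T_{0}^{(0)} (trapezoid, 1 panel, h=0.5000): 3.825325
T_{1}^{(0)} (trapezoid, 2 panels, h=0.2500): 4.187005
T_{2}^{(0)} (trapezoid, 4 panels, h=0.1250): 4.277608
T_{1}^{(1)} = 4.187005 + (4.187005 − 3.825325)/3 = 4.307565
T_{2}^{(1)} = 4.277608 + (4.277608 − 4.187005)/3 = 4.307809
T_{2}^{(2)} = 4.307809 + (4.307809 − 4.307565)/15 = 4.307825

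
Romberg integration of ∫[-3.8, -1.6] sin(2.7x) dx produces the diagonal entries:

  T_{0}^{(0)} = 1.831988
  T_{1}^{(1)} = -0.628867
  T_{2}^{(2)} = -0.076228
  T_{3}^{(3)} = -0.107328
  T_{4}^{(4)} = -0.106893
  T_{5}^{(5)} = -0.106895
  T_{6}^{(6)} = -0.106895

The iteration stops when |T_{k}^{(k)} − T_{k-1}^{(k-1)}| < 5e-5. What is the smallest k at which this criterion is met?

k = 5

|T_{1}^{(1)} − T_{0}^{(0)}| = 2.460855 ≥ 5e-5
|T_{2}^{(2)} − T_{1}^{(1)}| = 0.552639 ≥ 5e-5
|T_{3}^{(3)} − T_{2}^{(2)}| = 0.031100 ≥ 5e-5
|T_{4}^{(4)} − T_{3}^{(3)}| = 0.000435 ≥ 5e-5
|T_{5}^{(5)} − T_{4}^{(4)}| = 0.000002 < 5e-5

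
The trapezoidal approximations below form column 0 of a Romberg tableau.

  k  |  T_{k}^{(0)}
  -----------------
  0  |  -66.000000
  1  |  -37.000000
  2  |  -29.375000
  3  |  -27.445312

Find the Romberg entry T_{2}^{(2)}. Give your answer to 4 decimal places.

T_{1}^{(1)} = -37.000000 + (-37.000000 − (-66.000000))/3 = -27.333333
T_{2}^{(1)} = -29.375000 + (-29.375000 − (-37.000000))/3 = -26.833333
T_{2}^{(2)} = -26.833333 + (-26.833333 − (-27.333333))/15 = -26.800000
(Column j=1 coincides with Simpson's rule on the same nodes.)

-26.8000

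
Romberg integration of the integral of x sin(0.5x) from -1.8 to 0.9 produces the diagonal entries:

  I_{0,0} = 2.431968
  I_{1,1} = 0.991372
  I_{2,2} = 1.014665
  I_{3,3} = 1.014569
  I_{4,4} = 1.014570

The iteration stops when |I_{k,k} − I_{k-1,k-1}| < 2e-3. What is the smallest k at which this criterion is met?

k = 3

|I_{1,1} − I_{0,0}| = 1.440596 ≥ 2e-3
|I_{2,2} − I_{1,1}| = 0.023293 ≥ 2e-3
|I_{3,3} − I_{2,2}| = 0.000096 < 2e-3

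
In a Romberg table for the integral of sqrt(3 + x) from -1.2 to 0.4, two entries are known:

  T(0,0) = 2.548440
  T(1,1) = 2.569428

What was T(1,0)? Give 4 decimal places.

From T(1,1) = (4·T(1,0) − T(0,0))/3, solve for T(1,0):
4·T(1,0) = 3·2.569428 + 2.548440 = 10.256724
T(1,0) = 2.564181

2.5642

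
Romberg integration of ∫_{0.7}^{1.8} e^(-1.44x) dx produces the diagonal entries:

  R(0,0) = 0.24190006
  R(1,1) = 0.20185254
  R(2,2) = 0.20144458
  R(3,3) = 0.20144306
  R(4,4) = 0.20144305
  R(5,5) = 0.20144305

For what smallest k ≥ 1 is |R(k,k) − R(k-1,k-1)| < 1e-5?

|R(1,1) − R(0,0)| = 0.04004752 ≥ 1e-5
|R(2,2) − R(1,1)| = 0.00040796 ≥ 1e-5
|R(3,3) − R(2,2)| = 0.00000152 < 1e-5

k = 3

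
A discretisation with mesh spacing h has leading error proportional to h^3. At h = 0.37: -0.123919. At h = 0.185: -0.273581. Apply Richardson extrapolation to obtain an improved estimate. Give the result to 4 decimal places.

-0.2950

Extrapolated value = (8·A(h/2) − A(h)) / (8 − 1)
= (8·(-0.273581) − (-0.123919)) / 7
= -2.064729 / 7 = -0.294961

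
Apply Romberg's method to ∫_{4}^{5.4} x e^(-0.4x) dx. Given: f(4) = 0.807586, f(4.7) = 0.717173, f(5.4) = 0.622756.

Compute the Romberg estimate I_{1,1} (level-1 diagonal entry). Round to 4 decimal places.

1.0031

I_{0,0} (trapezoid, 1 panel, h=1.4000): 1.001239
I_{1,0} (trapezoid, 2 panels, h=0.7000): 1.002641
I_{1,1} = 1.002641 + (1.002641 − 1.001239)/3 = 1.003108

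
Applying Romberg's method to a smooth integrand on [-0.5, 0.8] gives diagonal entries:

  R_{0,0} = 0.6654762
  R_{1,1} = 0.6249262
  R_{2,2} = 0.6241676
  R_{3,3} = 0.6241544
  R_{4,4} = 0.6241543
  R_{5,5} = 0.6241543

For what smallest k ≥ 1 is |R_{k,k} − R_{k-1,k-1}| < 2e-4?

|R_{1,1} − R_{0,0}| = 0.0405500 ≥ 2e-4
|R_{2,2} − R_{1,1}| = 0.0007586 ≥ 2e-4
|R_{3,3} − R_{2,2}| = 0.0000132 < 2e-4

k = 3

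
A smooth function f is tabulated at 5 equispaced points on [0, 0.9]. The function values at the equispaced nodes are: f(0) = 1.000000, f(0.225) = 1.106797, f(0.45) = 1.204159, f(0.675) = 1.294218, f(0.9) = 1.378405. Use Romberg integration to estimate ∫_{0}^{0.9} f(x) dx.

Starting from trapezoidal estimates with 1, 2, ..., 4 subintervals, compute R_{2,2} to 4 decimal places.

R_{0,0} (trapezoid, 1 panel, h=0.9000): 1.070282
R_{1,0} (trapezoid, 2 panels, h=0.4500): 1.077013
R_{2,0} (trapezoid, 4 panels, h=0.2250): 1.078735
R_{1,1} = 1.077013 + (1.077013 − 1.070282)/3 = 1.079257
R_{2,1} = 1.078735 + (1.078735 − 1.077013)/3 = 1.079309
R_{2,2} = 1.079309 + (1.079309 − 1.079257)/15 = 1.079312

1.0793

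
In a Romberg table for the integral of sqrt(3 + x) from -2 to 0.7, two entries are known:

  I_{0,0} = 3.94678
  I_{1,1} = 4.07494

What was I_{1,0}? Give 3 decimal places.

4.043

From I_{1,1} = (4·I_{1,0} − I_{0,0})/3, solve for I_{1,0}:
4·I_{1,0} = 3·4.07494 + 3.94678 = 16.17160
I_{1,0} = 4.04290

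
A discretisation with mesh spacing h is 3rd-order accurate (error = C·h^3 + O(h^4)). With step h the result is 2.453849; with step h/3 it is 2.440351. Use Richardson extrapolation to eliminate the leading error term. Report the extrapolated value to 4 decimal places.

2.4398

The leading error scales as h^3; refining by a factor of 3 reduces it by 3^3 = 27.
Extrapolated value = (27·A(h/3) − A(h)) / (27 − 1)
= (27·2.440351 − 2.453849) / 26
= 63.435628 / 26 = 2.439832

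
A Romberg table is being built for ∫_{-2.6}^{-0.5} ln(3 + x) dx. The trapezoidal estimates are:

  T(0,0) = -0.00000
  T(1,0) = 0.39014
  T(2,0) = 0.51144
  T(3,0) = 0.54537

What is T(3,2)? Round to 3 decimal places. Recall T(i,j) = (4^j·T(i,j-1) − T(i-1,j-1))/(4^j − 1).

Richardson extrapolation on the trapezoidal column (denominator 4−1=3):
T(2,1) = 0.51144 + (0.51144 − 0.39014)/3 = 0.55187
T(3,1) = 0.54537 + (0.54537 − 0.51144)/3 = 0.55668
T(3,2) = 0.55668 + (0.55668 − 0.55187)/15 = 0.55700

0.557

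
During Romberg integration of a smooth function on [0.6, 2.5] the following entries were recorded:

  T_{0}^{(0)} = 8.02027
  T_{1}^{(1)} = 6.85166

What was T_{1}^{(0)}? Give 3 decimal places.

From T_{1}^{(1)} = (4·T_{1}^{(0)} − T_{0}^{(0)})/3, solve for T_{1}^{(0)}:
4·T_{1}^{(0)} = 3·6.85166 + 8.02027 = 28.57525
T_{1}^{(0)} = 7.14381

7.144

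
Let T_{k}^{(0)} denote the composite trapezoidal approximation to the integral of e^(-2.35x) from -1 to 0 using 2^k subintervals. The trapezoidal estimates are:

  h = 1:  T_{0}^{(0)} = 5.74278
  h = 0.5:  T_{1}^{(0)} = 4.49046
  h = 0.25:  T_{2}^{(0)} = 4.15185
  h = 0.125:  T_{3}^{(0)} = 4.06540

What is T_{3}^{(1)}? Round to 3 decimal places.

4.037

T_{3}^{(1)} = (4·4.06540 − 4.15185) / 3 = 4.03658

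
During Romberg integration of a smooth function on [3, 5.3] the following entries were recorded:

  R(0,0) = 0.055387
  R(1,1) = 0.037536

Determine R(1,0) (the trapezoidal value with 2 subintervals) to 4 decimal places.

From R(1,1) = (4·R(1,0) − R(0,0))/3, solve for R(1,0):
4·R(1,0) = 3·0.037536 + 0.055387 = 0.167995
R(1,0) = 0.041999

0.0420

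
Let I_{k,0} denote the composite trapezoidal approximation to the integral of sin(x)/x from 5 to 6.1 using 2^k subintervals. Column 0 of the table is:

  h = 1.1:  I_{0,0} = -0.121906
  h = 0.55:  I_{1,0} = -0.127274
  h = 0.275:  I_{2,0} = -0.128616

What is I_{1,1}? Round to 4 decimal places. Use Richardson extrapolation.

-0.1291

I_{1,1} = -0.127274 + (-0.127274 − (-0.121906))/3 = -0.129063
(Column j=1 coincides with Simpson's rule on the same nodes.)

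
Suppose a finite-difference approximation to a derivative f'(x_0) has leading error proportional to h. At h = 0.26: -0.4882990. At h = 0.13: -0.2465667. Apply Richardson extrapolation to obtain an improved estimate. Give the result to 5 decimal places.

-0.00483

The leading error scales as h; refining by a factor of 2 reduces it by 2^1 = 2.
Extrapolated value = (2·A(h/2) − A(h)) / (2 − 1)
= (2·(-0.2465667) − (-0.4882990)) / 1
= -0.0048344 / 1 = -0.0048344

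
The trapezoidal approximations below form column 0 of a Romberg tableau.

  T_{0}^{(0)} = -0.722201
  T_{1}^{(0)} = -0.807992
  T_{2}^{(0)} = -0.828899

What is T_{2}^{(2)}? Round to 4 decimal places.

Richardson extrapolation on the trapezoidal column (denominator 4−1=3):
T_{1}^{(1)} = (4·(-0.807992) − (-0.722201)) / 3 = -0.836589
T_{2}^{(1)} = (4·(-0.828899) − (-0.807992)) / 3 = -0.835868
T_{2}^{(2)} = (16·(-0.835868) − (-0.836589)) / 15 = -0.835820

-0.8358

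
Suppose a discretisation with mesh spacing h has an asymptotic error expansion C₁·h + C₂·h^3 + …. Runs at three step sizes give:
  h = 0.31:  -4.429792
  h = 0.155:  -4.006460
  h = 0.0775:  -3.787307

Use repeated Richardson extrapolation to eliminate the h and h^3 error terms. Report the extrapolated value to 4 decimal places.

-3.5660

First eliminate the h term (factor 2^1 = 2):
  B₁ = (2·(-4.006460) − (-4.429792))/1 = -3.583128
  B₂ = (2·(-3.787307) − (-4.006460))/1 = -3.568154
Then eliminate the h^3 term (factor 2^3 = 8):
  (8·(-3.568154) − (-3.583128))/7 = -3.566015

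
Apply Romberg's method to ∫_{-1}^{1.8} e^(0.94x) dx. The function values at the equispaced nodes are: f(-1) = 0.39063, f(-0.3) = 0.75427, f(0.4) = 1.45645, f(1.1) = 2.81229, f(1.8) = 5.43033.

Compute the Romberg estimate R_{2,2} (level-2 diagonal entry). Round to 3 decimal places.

R_{0,0} (trapezoid, 1 panel, h=2.8000): 8.14934
R_{1,0} (trapezoid, 2 panels, h=1.4000): 6.11370
R_{2,0} (trapezoid, 4 panels, h=0.7000): 5.55344
R_{1,1} = 6.11370 + (6.11370 − 8.14934)/3 = 5.43515
R_{2,1} = 5.55344 + (5.55344 − 6.11370)/3 = 5.36669
R_{2,2} = 5.36669 + (5.36669 − 5.43515)/15 = 5.36213

5.362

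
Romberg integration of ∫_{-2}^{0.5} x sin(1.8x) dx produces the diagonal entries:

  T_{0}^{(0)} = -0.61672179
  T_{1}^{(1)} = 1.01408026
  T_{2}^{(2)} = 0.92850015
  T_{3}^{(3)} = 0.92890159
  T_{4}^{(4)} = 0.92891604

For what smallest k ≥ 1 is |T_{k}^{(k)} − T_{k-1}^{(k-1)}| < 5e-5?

k = 4

|T_{1}^{(1)} − T_{0}^{(0)}| = 1.63080205 ≥ 5e-5
|T_{2}^{(2)} − T_{1}^{(1)}| = 0.08558011 ≥ 5e-5
|T_{3}^{(3)} − T_{2}^{(2)}| = 0.00040144 ≥ 5e-5
|T_{4}^{(4)} − T_{3}^{(3)}| = 0.00001445 < 5e-5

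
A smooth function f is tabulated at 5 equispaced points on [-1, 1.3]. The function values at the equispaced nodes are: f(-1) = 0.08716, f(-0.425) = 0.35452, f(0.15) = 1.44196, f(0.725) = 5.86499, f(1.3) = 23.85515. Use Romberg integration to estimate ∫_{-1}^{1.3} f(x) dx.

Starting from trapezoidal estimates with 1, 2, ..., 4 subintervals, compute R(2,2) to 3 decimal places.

R(0,0) (trapezoid, 1 panel, h=2.3000): 27.53366
R(1,0) (trapezoid, 2 panels, h=1.1500): 15.42508
R(2,0) (trapezoid, 4 panels, h=0.5750): 11.28876
R(1,1) = 15.42508 + (15.42508 − 27.53366)/3 = 11.38889
R(2,1) = 11.28876 + (11.28876 − 15.42508)/3 = 9.90999
R(2,2) = 9.90999 + (9.90999 − 11.38889)/15 = 9.81140

9.811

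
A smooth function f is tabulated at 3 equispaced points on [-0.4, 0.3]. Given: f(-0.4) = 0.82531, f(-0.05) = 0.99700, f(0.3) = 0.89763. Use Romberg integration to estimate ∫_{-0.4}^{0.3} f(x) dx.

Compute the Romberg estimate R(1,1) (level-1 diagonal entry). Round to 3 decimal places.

R(0,0) (trapezoid, 1 panel, h=0.7000): 0.60303
R(1,0) (trapezoid, 2 panels, h=0.3500): 0.65046
R(1,1) = 0.65046 + (0.65046 − 0.60303)/3 = 0.66627

0.666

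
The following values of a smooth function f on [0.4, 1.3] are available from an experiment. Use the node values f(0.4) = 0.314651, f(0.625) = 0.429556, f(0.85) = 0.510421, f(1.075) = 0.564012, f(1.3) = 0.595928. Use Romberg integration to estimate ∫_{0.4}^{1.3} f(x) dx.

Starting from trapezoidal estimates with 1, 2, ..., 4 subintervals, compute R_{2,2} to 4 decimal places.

R_{0,0} (trapezoid, 1 panel, h=0.9000): 0.409761
R_{1,0} (trapezoid, 2 panels, h=0.4500): 0.434570
R_{2,0} (trapezoid, 4 panels, h=0.2250): 0.440838
R_{1,1} = 0.434570 + (0.434570 − 0.409761)/3 = 0.442840
R_{2,1} = 0.440838 + (0.440838 − 0.434570)/3 = 0.442927
R_{2,2} = 0.442927 + (0.442927 − 0.442840)/15 = 0.442933

0.4429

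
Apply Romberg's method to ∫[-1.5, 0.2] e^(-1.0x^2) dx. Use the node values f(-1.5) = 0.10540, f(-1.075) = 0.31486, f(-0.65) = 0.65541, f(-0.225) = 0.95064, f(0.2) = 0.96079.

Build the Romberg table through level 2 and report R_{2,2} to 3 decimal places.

1.054

R_{0,0} (trapezoid, 1 panel, h=1.7000): 0.90626
R_{1,0} (trapezoid, 2 panels, h=0.8500): 1.01023
R_{2,0} (trapezoid, 4 panels, h=0.4250): 1.04295
R_{1,1} = 1.01023 + (1.01023 − 0.90626)/3 = 1.04489
R_{2,1} = 1.04295 + (1.04295 − 1.01023)/3 = 1.05386
R_{2,2} = 1.05386 + (1.05386 − 1.04489)/15 = 1.05446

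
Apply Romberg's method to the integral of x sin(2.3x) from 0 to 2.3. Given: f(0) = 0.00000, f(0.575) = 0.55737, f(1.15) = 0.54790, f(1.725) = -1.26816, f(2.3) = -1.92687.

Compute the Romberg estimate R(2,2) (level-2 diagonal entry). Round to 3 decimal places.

-0.758

R(0,0) (trapezoid, 1 panel, h=2.3000): -2.21590
R(1,0) (trapezoid, 2 panels, h=1.1500): -0.47787
R(2,0) (trapezoid, 4 panels, h=0.5750): -0.64764
R(1,1) = -0.47787 + (-0.47787 − (-2.21590))/3 = 0.10147
R(2,1) = -0.64764 + (-0.64764 − (-0.47787))/3 = -0.70423
R(2,2) = -0.70423 + (-0.70423 − 0.10147)/15 = -0.75794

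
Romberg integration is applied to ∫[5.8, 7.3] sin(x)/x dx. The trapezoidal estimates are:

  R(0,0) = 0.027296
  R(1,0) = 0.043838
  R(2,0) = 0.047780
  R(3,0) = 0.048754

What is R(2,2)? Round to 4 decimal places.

0.0491

R(1,1) = (4·0.043838 − 0.027296) / 3 = 0.049352
R(2,1) = 0.047780 + (0.047780 − 0.043838)/3 = 0.049094
R(2,2) = (16·0.049094 − 0.049352) / 15 = 0.049077
(Column j=1 coincides with Simpson's rule on the same nodes.)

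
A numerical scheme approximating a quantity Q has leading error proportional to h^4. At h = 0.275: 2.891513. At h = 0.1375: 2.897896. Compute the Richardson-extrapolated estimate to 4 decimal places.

2.8983

Extrapolated value = (16·A(h/2) − A(h)) / (16 − 1)
= (16·2.897896 − 2.891513) / 15
= 43.474823 / 15 = 2.898322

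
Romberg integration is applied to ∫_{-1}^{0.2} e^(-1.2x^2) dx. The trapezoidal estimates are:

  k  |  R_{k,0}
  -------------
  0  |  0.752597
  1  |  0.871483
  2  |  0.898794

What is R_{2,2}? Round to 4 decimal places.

Richardson extrapolation on the trapezoidal column (denominator 4−1=3):
R_{1,1} = (4·0.871483 − 0.752597) / 3 = 0.911112
R_{2,1} = 0.898794 + (0.898794 − 0.871483)/3 = 0.907898
R_{2,2} = 0.907898 + (0.907898 − 0.911112)/15 = 0.907684

0.9077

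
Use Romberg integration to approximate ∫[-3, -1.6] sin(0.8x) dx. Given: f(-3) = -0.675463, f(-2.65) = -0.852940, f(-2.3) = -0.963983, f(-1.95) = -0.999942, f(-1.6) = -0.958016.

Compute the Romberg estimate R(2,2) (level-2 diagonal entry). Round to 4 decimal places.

R(0,0) (trapezoid, 1 panel, h=1.4000): -1.143435
R(1,0) (trapezoid, 2 panels, h=0.7000): -1.246506
R(2,0) (trapezoid, 4 panels, h=0.3500): -1.271762
R(1,1) = -1.246506 + (-1.246506 − (-1.143435))/3 = -1.280863
R(2,1) = -1.271762 + (-1.271762 − (-1.246506))/3 = -1.280181
R(2,2) = -1.280181 + (-1.280181 − (-1.280863))/15 = -1.280136

-1.2801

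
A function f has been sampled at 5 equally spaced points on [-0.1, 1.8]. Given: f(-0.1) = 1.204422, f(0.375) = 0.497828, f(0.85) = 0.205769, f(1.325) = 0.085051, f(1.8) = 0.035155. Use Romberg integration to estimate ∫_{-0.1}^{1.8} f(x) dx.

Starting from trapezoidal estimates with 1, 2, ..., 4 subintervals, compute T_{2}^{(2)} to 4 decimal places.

T_{0}^{(0)} (trapezoid, 1 panel, h=1.9000): 1.177598
T_{1}^{(0)} (trapezoid, 2 panels, h=0.9500): 0.784280
T_{2}^{(0)} (trapezoid, 4 panels, h=0.4750): 0.669007
T_{1}^{(1)} = 0.784280 + (0.784280 − 1.177598)/3 = 0.653174
T_{2}^{(1)} = 0.669007 + (0.669007 − 0.784280)/3 = 0.630583
T_{2}^{(2)} = 0.630583 + (0.630583 − 0.653174)/15 = 0.629077

0.6291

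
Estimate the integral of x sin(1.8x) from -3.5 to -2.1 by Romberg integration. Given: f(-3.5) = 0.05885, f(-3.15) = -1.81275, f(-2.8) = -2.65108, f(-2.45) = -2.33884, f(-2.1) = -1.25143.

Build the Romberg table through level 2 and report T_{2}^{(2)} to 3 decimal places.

-2.691

T_{0}^{(0)} (trapezoid, 1 panel, h=1.4000): -0.83481
T_{1}^{(0)} (trapezoid, 2 panels, h=0.7000): -2.27316
T_{2}^{(0)} (trapezoid, 4 panels, h=0.3500): -2.58964
T_{1}^{(1)} = -2.27316 + (-2.27316 − (-0.83481))/3 = -2.75261
T_{2}^{(1)} = -2.58964 + (-2.58964 − (-2.27316))/3 = -2.69513
T_{2}^{(2)} = -2.69513 + (-2.69513 − (-2.75261))/15 = -2.69130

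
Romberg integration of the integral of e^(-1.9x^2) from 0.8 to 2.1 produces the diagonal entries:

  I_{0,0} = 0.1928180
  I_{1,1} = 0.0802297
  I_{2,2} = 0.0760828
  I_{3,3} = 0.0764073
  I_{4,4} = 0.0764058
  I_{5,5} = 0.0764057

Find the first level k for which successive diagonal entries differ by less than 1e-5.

k = 4

|I_{1,1} − I_{0,0}| = 0.1125883 ≥ 1e-5
|I_{2,2} − I_{1,1}| = 0.0041469 ≥ 1e-5
|I_{3,3} − I_{2,2}| = 0.0003245 ≥ 1e-5
|I_{4,4} − I_{3,3}| = 0.0000015 < 1e-5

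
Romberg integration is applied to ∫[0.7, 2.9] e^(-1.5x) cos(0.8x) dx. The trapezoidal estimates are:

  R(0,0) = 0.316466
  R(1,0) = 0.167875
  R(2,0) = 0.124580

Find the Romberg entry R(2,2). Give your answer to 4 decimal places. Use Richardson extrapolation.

Richardson extrapolation on the trapezoidal column (denominator 4−1=3):
R(1,1) = (4·0.167875 − 0.316466) / 3 = 0.118345
R(2,1) = (4·0.124580 − 0.167875) / 3 = 0.110148
R(2,2) = (16·0.110148 − 0.118345) / 15 = 0.109602

0.1096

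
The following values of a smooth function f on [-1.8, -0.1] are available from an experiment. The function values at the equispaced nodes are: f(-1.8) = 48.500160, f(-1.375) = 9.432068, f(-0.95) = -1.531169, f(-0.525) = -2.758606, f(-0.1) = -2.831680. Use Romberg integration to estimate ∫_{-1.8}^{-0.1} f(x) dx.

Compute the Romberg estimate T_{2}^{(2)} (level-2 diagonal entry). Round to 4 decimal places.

T_{0}^{(0)} (trapezoid, 1 panel, h=1.7000): 38.818208
T_{1}^{(0)} (trapezoid, 2 panels, h=0.8500): 18.107610
T_{2}^{(0)} (trapezoid, 4 panels, h=0.4250): 11.890027
T_{1}^{(1)} = 18.107610 + (18.107610 − 38.818208)/3 = 11.204077
T_{2}^{(1)} = 11.890027 + (11.890027 − 18.107610)/3 = 9.817499
T_{2}^{(2)} = 9.817499 + (9.817499 − 11.204077)/15 = 9.725060

9.7251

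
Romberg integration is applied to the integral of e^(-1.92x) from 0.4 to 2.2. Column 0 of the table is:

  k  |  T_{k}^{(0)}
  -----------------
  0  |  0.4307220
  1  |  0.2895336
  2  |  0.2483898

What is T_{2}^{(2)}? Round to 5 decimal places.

0.23416

Richardson extrapolation on the trapezoidal column (denominator 4−1=3):
T_{1}^{(1)} = 0.2895336 + (0.2895336 − 0.4307220)/3 = 0.2424708
T_{2}^{(1)} = 0.2483898 + (0.2483898 − 0.2895336)/3 = 0.2346752
T_{2}^{(2)} = (16·0.2346752 − 0.2424708) / 15 = 0.2341555
(Column j=1 coincides with Simpson's rule on the same nodes.)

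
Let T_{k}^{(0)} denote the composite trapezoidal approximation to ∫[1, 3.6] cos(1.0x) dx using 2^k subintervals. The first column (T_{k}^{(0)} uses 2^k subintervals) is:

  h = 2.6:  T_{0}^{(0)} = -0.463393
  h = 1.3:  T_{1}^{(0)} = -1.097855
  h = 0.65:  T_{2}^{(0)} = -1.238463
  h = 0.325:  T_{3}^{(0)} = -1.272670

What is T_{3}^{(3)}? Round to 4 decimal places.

-1.2840

Richardson extrapolation on the trapezoidal column (denominator 4−1=3):
T_{1}^{(1)} = (4·(-1.097855) − (-0.463393)) / 3 = -1.309342
T_{2}^{(1)} = (4·(-1.238463) − (-1.097855)) / 3 = -1.285332
T_{3}^{(1)} = -1.272670 + (-1.272670 − (-1.238463))/3 = -1.284072
T_{2}^{(2)} = (16·(-1.285332) − (-1.309342)) / 15 = -1.283731
T_{3}^{(2)} = (16·(-1.284072) − (-1.285332)) / 15 = -1.283988
T_{3}^{(3)} = -1.283988 + (-1.283988 − (-1.283731))/63 = -1.283992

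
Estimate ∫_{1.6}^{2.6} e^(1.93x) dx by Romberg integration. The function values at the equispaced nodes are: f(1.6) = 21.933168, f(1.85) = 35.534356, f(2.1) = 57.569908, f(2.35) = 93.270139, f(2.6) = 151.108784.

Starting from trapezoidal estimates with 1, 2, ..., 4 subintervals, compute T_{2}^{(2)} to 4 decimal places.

66.9320

T_{0}^{(0)} (trapezoid, 1 panel, h=1.0000): 86.520976
T_{1}^{(0)} (trapezoid, 2 panels, h=0.5000): 72.045442
T_{2}^{(0)} (trapezoid, 4 panels, h=0.2500): 68.223845
T_{1}^{(1)} = 72.045442 + (72.045442 − 86.520976)/3 = 67.220264
T_{2}^{(1)} = 68.223845 + (68.223845 − 72.045442)/3 = 66.949979
T_{2}^{(2)} = 66.949979 + (66.949979 − 67.220264)/15 = 66.931960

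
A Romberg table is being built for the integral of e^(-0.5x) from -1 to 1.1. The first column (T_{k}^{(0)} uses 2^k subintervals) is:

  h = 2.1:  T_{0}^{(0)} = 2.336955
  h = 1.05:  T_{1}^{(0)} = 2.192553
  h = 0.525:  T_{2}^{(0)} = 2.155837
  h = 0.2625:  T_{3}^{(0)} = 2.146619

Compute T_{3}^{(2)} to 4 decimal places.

2.1435

Richardson extrapolation on the trapezoidal column (denominator 4−1=3):
T_{2}^{(1)} = (4·2.155837 − 2.192553) / 3 = 2.143598
T_{3}^{(1)} = (4·2.146619 − 2.155837) / 3 = 2.143546
T_{3}^{(2)} = 2.143546 + (2.143546 − 2.143598)/15 = 2.143543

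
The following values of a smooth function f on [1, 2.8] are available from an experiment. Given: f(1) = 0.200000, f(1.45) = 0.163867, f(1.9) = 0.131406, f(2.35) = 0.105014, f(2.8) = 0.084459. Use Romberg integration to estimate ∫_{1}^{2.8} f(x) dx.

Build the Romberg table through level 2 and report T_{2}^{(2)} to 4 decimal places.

0.2434

T_{0}^{(0)} (trapezoid, 1 panel, h=1.8000): 0.256013
T_{1}^{(0)} (trapezoid, 2 panels, h=0.9000): 0.246272
T_{2}^{(0)} (trapezoid, 4 panels, h=0.4500): 0.244132
T_{1}^{(1)} = 0.246272 + (0.246272 − 0.256013)/3 = 0.243025
T_{2}^{(1)} = 0.244132 + (0.244132 − 0.246272)/3 = 0.243419
T_{2}^{(2)} = 0.243419 + (0.243419 − 0.243025)/15 = 0.243445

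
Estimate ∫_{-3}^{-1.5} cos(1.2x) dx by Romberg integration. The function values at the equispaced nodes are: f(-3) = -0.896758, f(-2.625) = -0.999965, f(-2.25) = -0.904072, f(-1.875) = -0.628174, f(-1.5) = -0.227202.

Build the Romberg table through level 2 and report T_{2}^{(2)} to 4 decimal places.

T_{0}^{(0)} (trapezoid, 1 panel, h=1.5000): -0.842970
T_{1}^{(0)} (trapezoid, 2 panels, h=0.7500): -1.099539
T_{2}^{(0)} (trapezoid, 4 panels, h=0.3750): -1.160322
T_{1}^{(1)} = -1.099539 + (-1.099539 − (-0.842970))/3 = -1.185062
T_{2}^{(1)} = -1.160322 + (-1.160322 − (-1.099539))/3 = -1.180583
T_{2}^{(2)} = -1.180583 + (-1.180583 − (-1.185062))/15 = -1.180284

-1.1803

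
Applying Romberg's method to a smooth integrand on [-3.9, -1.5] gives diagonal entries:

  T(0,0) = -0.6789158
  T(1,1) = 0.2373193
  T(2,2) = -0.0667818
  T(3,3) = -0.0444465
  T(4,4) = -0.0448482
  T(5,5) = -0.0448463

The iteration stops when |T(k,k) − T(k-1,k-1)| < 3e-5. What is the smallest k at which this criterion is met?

|T(1,1) − T(0,0)| = 0.9162351 ≥ 3e-5
|T(2,2) − T(1,1)| = 0.3041011 ≥ 3e-5
|T(3,3) − T(2,2)| = 0.0223353 ≥ 3e-5
|T(4,4) − T(3,3)| = 0.0004017 ≥ 3e-5
|T(5,5) − T(4,4)| = 0.0000019 < 3e-5

k = 5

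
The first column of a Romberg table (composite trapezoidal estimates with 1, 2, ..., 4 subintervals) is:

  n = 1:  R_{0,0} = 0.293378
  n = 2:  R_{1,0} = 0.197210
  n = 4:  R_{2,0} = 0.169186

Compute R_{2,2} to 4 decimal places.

0.1595

Richardson extrapolation on the trapezoidal column (denominator 4−1=3):
R_{1,1} = 0.197210 + (0.197210 − 0.293378)/3 = 0.165154
R_{2,1} = 0.169186 + (0.169186 − 0.197210)/3 = 0.159845
R_{2,2} = 0.159845 + (0.159845 − 0.165154)/15 = 0.159491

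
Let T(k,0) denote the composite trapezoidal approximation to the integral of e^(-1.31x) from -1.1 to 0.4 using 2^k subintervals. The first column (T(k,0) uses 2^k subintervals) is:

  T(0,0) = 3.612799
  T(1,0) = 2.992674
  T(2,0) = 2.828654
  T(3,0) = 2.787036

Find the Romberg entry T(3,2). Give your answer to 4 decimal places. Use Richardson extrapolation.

Richardson extrapolation on the trapezoidal column (denominator 4−1=3):
T(2,1) = 2.828654 + (2.828654 − 2.992674)/3 = 2.773981
T(3,1) = 2.787036 + (2.787036 − 2.828654)/3 = 2.773163
T(3,2) = 2.773163 + (2.773163 − 2.773981)/15 = 2.773108

2.7731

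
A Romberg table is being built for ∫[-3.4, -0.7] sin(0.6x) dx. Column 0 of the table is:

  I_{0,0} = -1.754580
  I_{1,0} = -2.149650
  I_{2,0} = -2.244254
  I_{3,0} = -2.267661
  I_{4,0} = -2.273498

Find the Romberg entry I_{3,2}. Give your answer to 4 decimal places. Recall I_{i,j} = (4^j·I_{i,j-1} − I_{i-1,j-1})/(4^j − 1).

-2.2754

I_{2,1} = (4·(-2.244254) − (-2.149650)) / 3 = -2.275789
I_{3,1} = -2.267661 + (-2.267661 − (-2.244254))/3 = -2.275463
I_{3,2} = -2.275463 + (-2.275463 − (-2.275789))/15 = -2.275441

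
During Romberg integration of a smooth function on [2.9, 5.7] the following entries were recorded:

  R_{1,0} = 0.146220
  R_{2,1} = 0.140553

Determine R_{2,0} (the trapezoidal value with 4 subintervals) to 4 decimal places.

0.1420

From R_{2,1} = (4·R_{2,0} − R_{1,0})/3, solve for R_{2,0}:
4·R_{2,0} = 3·0.140553 + 0.146220 = 0.567879
R_{2,0} = 0.141970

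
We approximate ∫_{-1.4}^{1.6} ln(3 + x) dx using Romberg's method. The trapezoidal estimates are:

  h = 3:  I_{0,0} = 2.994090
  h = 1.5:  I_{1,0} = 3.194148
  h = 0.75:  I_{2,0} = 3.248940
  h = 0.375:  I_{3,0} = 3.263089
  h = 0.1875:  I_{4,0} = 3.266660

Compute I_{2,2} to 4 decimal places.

3.2676

Richardson extrapolation on the trapezoidal column (denominator 4−1=3):
I_{1,1} = (4·3.194148 − 2.994090) / 3 = 3.260834
I_{2,1} = (4·3.248940 − 3.194148) / 3 = 3.267204
I_{2,2} = 3.267204 + (3.267204 − 3.260834)/15 = 3.267629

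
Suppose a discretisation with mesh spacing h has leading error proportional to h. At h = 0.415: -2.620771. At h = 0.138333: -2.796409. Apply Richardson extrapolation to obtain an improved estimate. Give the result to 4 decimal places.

-2.8842

Extrapolated value = (3·A(h/3) − A(h)) / (3 − 1)
= (3·(-2.796409) − (-2.620771)) / 2
= -5.768456 / 2 = -2.884228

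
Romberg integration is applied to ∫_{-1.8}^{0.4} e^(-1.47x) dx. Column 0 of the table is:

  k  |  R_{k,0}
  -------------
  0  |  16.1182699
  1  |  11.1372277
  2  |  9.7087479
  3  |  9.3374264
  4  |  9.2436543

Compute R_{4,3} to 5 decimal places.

9.21231

Richardson extrapolation on the trapezoidal column (denominator 4−1=3):
R_{2,1} = (4·9.7087479 − 11.1372277) / 3 = 9.2325880
R_{3,1} = (4·9.3374264 − 9.7087479) / 3 = 9.2136526
R_{4,1} = (4·9.2436543 − 9.3374264) / 3 = 9.2123969
R_{3,2} = 9.2136526 + (9.2136526 − 9.2325880)/15 = 9.2123902
R_{4,2} = (16·9.2123969 − 9.2136526) / 15 = 9.2123132
R_{4,3} = 9.2123132 + (9.2123132 − 9.2123902)/63 = 9.2123120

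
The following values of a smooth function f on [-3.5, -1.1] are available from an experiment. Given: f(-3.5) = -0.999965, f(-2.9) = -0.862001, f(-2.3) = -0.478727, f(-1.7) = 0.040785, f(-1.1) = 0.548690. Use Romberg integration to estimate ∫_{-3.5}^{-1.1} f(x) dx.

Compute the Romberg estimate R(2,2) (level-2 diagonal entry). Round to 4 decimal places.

R(0,0) (trapezoid, 1 panel, h=2.4000): -0.541530
R(1,0) (trapezoid, 2 panels, h=1.2000): -0.845237
R(2,0) (trapezoid, 4 panels, h=0.6000): -0.915348
R(1,1) = -0.845237 + (-0.845237 − (-0.541530))/3 = -0.946473
R(2,1) = -0.915348 + (-0.915348 − (-0.845237))/3 = -0.938718
R(2,2) = -0.938718 + (-0.938718 − (-0.946473))/15 = -0.938201

-0.9382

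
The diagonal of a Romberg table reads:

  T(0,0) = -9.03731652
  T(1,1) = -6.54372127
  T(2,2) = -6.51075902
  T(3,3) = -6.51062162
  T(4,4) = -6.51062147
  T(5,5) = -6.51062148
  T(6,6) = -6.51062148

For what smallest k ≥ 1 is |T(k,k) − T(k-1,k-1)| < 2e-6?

|T(1,1) − T(0,0)| = 2.49359525 ≥ 2e-6
|T(2,2) − T(1,1)| = 0.03296225 ≥ 2e-6
|T(3,3) − T(2,2)| = 0.00013740 ≥ 2e-6
|T(4,4) − T(3,3)| = 0.00000015 < 2e-6

k = 4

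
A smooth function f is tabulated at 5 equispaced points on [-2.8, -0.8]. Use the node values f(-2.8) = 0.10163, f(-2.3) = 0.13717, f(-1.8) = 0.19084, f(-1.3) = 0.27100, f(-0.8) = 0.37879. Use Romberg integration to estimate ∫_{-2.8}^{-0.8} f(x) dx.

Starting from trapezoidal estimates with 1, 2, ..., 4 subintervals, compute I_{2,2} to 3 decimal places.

0.416

I_{0,0} (trapezoid, 1 panel, h=2.0000): 0.48042
I_{1,0} (trapezoid, 2 panels, h=1.0000): 0.43105
I_{2,0} (trapezoid, 4 panels, h=0.5000): 0.41961
I_{1,1} = 0.43105 + (0.43105 − 0.48042)/3 = 0.41459
I_{2,1} = 0.41961 + (0.41961 − 0.43105)/3 = 0.41580
I_{2,2} = 0.41580 + (0.41580 − 0.41459)/15 = 0.41588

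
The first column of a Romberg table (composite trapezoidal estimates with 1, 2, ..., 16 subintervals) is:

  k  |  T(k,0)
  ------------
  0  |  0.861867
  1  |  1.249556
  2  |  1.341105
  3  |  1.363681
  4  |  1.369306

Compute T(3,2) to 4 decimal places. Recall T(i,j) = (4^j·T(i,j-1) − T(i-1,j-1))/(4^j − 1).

T(2,1) = (4·1.341105 − 1.249556) / 3 = 1.371621
T(3,1) = 1.363681 + (1.363681 − 1.341105)/3 = 1.371206
T(3,2) = (16·1.371206 − 1.371621) / 15 = 1.371178

1.3712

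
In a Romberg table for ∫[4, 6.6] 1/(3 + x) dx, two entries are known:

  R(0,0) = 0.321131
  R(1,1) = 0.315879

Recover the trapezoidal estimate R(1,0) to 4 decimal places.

From R(1,1) = (4·R(1,0) − R(0,0))/3, solve for R(1,0):
4·R(1,0) = 3·0.315879 + 0.321131 = 1.268768
R(1,0) = 0.317192

0.3172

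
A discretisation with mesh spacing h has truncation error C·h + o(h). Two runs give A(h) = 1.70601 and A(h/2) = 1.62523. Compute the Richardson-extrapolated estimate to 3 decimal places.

Extrapolated value = (2·A(h/2) − A(h)) / (2 − 1)
= (2·1.62523 − 1.70601) / 1
= 1.54445 / 1 = 1.54445

1.544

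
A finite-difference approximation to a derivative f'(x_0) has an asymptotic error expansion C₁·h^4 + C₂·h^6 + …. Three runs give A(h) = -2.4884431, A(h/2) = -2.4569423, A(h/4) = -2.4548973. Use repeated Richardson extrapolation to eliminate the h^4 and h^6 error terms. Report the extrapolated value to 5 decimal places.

First eliminate the h^4 term (factor 2^4 = 16):
  B₁ = (16·(-2.4569423) − (-2.4884431))/15 = -2.4548422
  B₂ = (16·(-2.4548973) − (-2.4569423))/15 = -2.4547610
Then eliminate the h^6 term (factor 2^6 = 64):
  (64·(-2.4547610) − (-2.4548422))/63 = -2.4547597

-2.45476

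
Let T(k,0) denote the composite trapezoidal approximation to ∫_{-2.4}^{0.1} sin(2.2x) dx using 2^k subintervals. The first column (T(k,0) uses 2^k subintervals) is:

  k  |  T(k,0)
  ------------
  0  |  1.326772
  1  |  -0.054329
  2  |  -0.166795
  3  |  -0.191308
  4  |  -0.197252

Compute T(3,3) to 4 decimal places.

Richardson extrapolation on the trapezoidal column (denominator 4−1=3):
T(1,1) = -0.054329 + (-0.054329 − 1.326772)/3 = -0.514696
T(2,1) = (4·(-0.166795) − (-0.054329)) / 3 = -0.204284
T(3,1) = -0.191308 + (-0.191308 − (-0.166795))/3 = -0.199479
T(2,2) = -0.204284 + (-0.204284 − (-0.514696))/15 = -0.183590
T(3,2) = -0.199479 + (-0.199479 − (-0.204284))/15 = -0.199159
T(3,3) = (64·(-0.199159) − (-0.183590)) / 63 = -0.199406

-0.1994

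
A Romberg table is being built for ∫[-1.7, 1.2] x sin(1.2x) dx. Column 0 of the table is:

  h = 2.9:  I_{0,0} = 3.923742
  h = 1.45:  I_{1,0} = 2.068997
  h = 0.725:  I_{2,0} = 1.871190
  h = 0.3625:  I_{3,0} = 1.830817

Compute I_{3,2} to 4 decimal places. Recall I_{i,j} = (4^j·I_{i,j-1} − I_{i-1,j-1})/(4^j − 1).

1.8182

I_{2,1} = 1.871190 + (1.871190 − 2.068997)/3 = 1.805254
I_{3,1} = 1.830817 + (1.830817 − 1.871190)/3 = 1.817359
I_{3,2} = 1.817359 + (1.817359 − 1.805254)/15 = 1.818166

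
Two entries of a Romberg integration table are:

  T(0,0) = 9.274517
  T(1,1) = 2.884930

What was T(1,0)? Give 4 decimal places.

4.4823

From T(1,1) = (4·T(1,0) − T(0,0))/3, solve for T(1,0):
4·T(1,0) = 3·2.884930 + 9.274517 = 17.929307
T(1,0) = 4.482327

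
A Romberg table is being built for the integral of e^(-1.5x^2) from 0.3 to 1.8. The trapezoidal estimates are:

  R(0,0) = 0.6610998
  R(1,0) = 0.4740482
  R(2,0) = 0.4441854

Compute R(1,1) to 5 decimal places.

R(1,1) = 0.4740482 + (0.4740482 − 0.6610998)/3 = 0.4116977

0.41170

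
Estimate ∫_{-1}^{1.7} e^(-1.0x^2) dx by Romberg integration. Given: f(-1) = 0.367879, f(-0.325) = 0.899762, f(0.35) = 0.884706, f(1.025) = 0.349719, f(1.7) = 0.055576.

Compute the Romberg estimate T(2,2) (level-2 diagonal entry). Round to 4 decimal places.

T(0,0) (trapezoid, 1 panel, h=2.7000): 0.571664
T(1,0) (trapezoid, 2 panels, h=1.3500): 1.480185
T(2,0) (trapezoid, 4 panels, h=0.6750): 1.583492
T(1,1) = 1.480185 + (1.480185 − 0.571664)/3 = 1.783025
T(2,1) = 1.583492 + (1.583492 − 1.480185)/3 = 1.617928
T(2,2) = 1.617928 + (1.617928 − 1.783025)/15 = 1.606922

1.6069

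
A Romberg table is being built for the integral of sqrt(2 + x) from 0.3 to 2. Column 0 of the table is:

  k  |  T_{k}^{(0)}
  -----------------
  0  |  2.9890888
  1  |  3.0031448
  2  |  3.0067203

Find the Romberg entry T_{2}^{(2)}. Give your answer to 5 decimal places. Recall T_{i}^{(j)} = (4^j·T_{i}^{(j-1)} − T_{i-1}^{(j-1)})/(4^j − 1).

Richardson extrapolation on the trapezoidal column (denominator 4−1=3):
T_{1}^{(1)} = (4·3.0031448 − 2.9890888) / 3 = 3.0078301
T_{2}^{(1)} = 3.0067203 + (3.0067203 − 3.0031448)/3 = 3.0079121
T_{2}^{(2)} = 3.0079121 + (3.0079121 − 3.0078301)/15 = 3.0079176
(Column j=1 coincides with Simpson's rule on the same nodes.)

3.00792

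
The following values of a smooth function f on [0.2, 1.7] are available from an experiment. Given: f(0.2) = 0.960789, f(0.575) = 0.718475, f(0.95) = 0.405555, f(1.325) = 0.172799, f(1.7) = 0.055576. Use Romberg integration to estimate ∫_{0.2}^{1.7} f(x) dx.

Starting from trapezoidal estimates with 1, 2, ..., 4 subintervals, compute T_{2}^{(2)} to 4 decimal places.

T_{0}^{(0)} (trapezoid, 1 panel, h=1.5000): 0.762274
T_{1}^{(0)} (trapezoid, 2 panels, h=0.7500): 0.685303
T_{2}^{(0)} (trapezoid, 4 panels, h=0.3750): 0.676879
T_{1}^{(1)} = 0.685303 + (0.685303 − 0.762274)/3 = 0.659646
T_{2}^{(1)} = 0.676879 + (0.676879 − 0.685303)/3 = 0.674071
T_{2}^{(2)} = 0.674071 + (0.674071 − 0.659646)/15 = 0.675033

0.6750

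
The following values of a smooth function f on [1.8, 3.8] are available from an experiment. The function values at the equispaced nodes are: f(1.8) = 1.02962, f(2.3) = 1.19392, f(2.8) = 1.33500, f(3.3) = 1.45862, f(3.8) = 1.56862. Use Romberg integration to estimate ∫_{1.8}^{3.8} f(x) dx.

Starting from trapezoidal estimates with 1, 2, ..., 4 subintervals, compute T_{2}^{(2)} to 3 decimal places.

2.646

T_{0}^{(0)} (trapezoid, 1 panel, h=2.0000): 2.59824
T_{1}^{(0)} (trapezoid, 2 panels, h=1.0000): 2.63412
T_{2}^{(0)} (trapezoid, 4 panels, h=0.5000): 2.64333
T_{1}^{(1)} = 2.63412 + (2.63412 − 2.59824)/3 = 2.64608
T_{2}^{(1)} = 2.64333 + (2.64333 − 2.63412)/3 = 2.64640
T_{2}^{(2)} = 2.64640 + (2.64640 − 2.64608)/15 = 2.64642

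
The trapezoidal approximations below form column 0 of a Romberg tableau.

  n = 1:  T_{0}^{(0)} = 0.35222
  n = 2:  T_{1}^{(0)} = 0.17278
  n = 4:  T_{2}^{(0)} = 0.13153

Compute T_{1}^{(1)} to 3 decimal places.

0.113

Richardson extrapolation on the trapezoidal column (denominator 4−1=3):
T_{1}^{(1)} = (4·0.17278 − 0.35222) / 3 = 0.11297
(Column j=1 coincides with Simpson's rule on the same nodes.)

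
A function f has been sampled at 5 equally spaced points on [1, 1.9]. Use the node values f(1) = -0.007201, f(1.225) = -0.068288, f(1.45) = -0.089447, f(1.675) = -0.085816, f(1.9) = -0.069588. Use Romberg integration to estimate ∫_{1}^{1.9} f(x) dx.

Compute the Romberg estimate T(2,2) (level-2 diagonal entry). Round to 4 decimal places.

-0.0654

T(0,0) (trapezoid, 1 panel, h=0.9000): -0.034555
T(1,0) (trapezoid, 2 panels, h=0.4500): -0.057529
T(2,0) (trapezoid, 4 panels, h=0.2250): -0.063438
T(1,1) = -0.057529 + (-0.057529 − (-0.034555))/3 = -0.065187
T(2,1) = -0.063438 + (-0.063438 − (-0.057529))/3 = -0.065408
T(2,2) = -0.065408 + (-0.065408 − (-0.065187))/15 = -0.065423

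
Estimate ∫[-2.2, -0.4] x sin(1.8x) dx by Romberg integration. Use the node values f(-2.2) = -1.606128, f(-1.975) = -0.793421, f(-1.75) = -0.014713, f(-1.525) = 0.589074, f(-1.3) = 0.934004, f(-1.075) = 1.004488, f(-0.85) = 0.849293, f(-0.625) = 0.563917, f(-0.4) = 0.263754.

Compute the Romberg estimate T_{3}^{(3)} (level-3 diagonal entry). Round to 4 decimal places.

0.5735

T_{0}^{(0)} (trapezoid, 1 panel, h=1.8000): -1.208137
T_{1}^{(0)} (trapezoid, 2 panels, h=0.9000): 0.236535
T_{2}^{(0)} (trapezoid, 4 panels, h=0.4500): 0.493829
T_{3}^{(0)} (trapezoid, 8 panels, h=0.2250): 0.553827
T_{1}^{(1)} = 0.236535 + (0.236535 − (-1.208137))/3 = 0.718092
T_{2}^{(1)} = 0.493829 + (0.493829 − 0.236535)/3 = 0.579594
T_{3}^{(1)} = 0.553827 + (0.553827 − 0.493829)/3 = 0.573826
T_{2}^{(2)} = 0.579594 + (0.579594 − 0.718092)/15 = 0.570361
T_{3}^{(2)} = 0.573826 + (0.573826 − 0.579594)/15 = 0.573441
T_{3}^{(3)} = 0.573441 + (0.573441 − 0.570361)/63 = 0.573490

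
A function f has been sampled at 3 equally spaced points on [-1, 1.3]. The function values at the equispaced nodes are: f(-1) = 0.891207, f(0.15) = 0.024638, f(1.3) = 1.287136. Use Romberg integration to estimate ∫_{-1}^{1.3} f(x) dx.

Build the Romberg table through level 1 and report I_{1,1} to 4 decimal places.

I_{0,0} (trapezoid, 1 panel, h=2.3000): 2.505094
I_{1,0} (trapezoid, 2 panels, h=1.1500): 1.280881
I_{1,1} = 1.280881 + (1.280881 − 2.505094)/3 = 0.872810

0.8728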